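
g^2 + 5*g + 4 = (g + 1)*(g + 4)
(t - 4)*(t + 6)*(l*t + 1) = l*t^3 + 2*l*t^2 - 24*l*t + t^2 + 2*t - 24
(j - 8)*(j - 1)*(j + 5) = j^3 - 4*j^2 - 37*j + 40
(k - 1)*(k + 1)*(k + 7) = k^3 + 7*k^2 - k - 7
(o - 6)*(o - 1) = o^2 - 7*o + 6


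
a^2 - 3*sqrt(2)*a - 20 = (a - 5*sqrt(2))*(a + 2*sqrt(2))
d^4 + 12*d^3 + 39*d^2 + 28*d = d*(d + 1)*(d + 4)*(d + 7)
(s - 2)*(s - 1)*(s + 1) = s^3 - 2*s^2 - s + 2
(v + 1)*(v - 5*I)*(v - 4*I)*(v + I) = v^4 + v^3 - 8*I*v^3 - 11*v^2 - 8*I*v^2 - 11*v - 20*I*v - 20*I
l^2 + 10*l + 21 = (l + 3)*(l + 7)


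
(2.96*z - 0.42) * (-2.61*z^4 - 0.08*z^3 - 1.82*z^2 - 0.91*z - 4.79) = -7.7256*z^5 + 0.8594*z^4 - 5.3536*z^3 - 1.9292*z^2 - 13.7962*z + 2.0118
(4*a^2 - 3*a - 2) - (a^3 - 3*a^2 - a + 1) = -a^3 + 7*a^2 - 2*a - 3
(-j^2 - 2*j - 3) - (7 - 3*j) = -j^2 + j - 10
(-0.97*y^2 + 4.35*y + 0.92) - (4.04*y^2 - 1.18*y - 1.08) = -5.01*y^2 + 5.53*y + 2.0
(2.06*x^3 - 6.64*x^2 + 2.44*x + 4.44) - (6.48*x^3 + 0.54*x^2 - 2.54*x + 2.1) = -4.42*x^3 - 7.18*x^2 + 4.98*x + 2.34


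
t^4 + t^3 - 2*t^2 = t^2*(t - 1)*(t + 2)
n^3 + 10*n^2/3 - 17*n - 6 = (n - 3)*(n + 1/3)*(n + 6)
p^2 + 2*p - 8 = (p - 2)*(p + 4)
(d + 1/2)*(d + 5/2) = d^2 + 3*d + 5/4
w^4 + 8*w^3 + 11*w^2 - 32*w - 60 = (w - 2)*(w + 2)*(w + 3)*(w + 5)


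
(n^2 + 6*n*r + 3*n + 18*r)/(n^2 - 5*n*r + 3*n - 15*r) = (-n - 6*r)/(-n + 5*r)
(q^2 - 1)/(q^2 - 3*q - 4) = (q - 1)/(q - 4)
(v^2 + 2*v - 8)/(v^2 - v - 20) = (v - 2)/(v - 5)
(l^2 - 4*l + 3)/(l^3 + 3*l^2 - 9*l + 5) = (l - 3)/(l^2 + 4*l - 5)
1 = 1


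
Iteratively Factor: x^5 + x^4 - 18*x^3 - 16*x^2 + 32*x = (x)*(x^4 + x^3 - 18*x^2 - 16*x + 32) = x*(x + 2)*(x^3 - x^2 - 16*x + 16) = x*(x - 1)*(x + 2)*(x^2 - 16) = x*(x - 1)*(x + 2)*(x + 4)*(x - 4)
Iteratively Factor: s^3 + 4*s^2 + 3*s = (s + 1)*(s^2 + 3*s) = (s + 1)*(s + 3)*(s)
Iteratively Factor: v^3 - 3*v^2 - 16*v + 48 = (v + 4)*(v^2 - 7*v + 12) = (v - 3)*(v + 4)*(v - 4)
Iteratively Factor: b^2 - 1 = (b - 1)*(b + 1)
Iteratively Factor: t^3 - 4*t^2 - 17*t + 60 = (t - 5)*(t^2 + t - 12) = (t - 5)*(t - 3)*(t + 4)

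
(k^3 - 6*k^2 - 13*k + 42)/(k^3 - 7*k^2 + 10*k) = (k^2 - 4*k - 21)/(k*(k - 5))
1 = 1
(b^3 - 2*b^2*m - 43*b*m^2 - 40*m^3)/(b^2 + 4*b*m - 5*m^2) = (b^2 - 7*b*m - 8*m^2)/(b - m)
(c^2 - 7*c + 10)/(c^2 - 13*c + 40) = (c - 2)/(c - 8)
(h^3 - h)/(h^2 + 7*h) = (h^2 - 1)/(h + 7)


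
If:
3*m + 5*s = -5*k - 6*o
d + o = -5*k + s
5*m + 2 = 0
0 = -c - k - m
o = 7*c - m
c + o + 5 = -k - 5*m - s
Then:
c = 79/10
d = -773/10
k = -15/2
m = -2/5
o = 557/10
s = -591/10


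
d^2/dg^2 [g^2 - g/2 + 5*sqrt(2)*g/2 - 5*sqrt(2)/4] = 2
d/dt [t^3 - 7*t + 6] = 3*t^2 - 7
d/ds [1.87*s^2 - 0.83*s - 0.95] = 3.74*s - 0.83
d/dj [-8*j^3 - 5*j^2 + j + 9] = -24*j^2 - 10*j + 1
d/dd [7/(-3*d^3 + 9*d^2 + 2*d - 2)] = 7*(9*d^2 - 18*d - 2)/(3*d^3 - 9*d^2 - 2*d + 2)^2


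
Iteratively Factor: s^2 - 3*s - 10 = (s - 5)*(s + 2)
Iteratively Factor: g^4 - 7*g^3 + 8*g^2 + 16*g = (g - 4)*(g^3 - 3*g^2 - 4*g) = g*(g - 4)*(g^2 - 3*g - 4) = g*(g - 4)^2*(g + 1)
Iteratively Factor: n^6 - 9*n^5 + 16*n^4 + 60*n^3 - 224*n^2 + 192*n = (n + 3)*(n^5 - 12*n^4 + 52*n^3 - 96*n^2 + 64*n) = (n - 4)*(n + 3)*(n^4 - 8*n^3 + 20*n^2 - 16*n) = (n - 4)^2*(n + 3)*(n^3 - 4*n^2 + 4*n) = (n - 4)^2*(n - 2)*(n + 3)*(n^2 - 2*n) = n*(n - 4)^2*(n - 2)*(n + 3)*(n - 2)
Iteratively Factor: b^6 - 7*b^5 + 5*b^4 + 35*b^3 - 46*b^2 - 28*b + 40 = (b - 5)*(b^5 - 2*b^4 - 5*b^3 + 10*b^2 + 4*b - 8) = (b - 5)*(b - 1)*(b^4 - b^3 - 6*b^2 + 4*b + 8) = (b - 5)*(b - 2)*(b - 1)*(b^3 + b^2 - 4*b - 4) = (b - 5)*(b - 2)*(b - 1)*(b + 1)*(b^2 - 4) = (b - 5)*(b - 2)*(b - 1)*(b + 1)*(b + 2)*(b - 2)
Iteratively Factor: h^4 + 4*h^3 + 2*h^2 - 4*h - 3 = (h - 1)*(h^3 + 5*h^2 + 7*h + 3) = (h - 1)*(h + 1)*(h^2 + 4*h + 3) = (h - 1)*(h + 1)^2*(h + 3)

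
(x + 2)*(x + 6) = x^2 + 8*x + 12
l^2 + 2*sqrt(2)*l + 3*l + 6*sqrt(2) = (l + 3)*(l + 2*sqrt(2))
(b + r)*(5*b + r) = 5*b^2 + 6*b*r + r^2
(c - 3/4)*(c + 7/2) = c^2 + 11*c/4 - 21/8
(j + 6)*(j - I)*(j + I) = j^3 + 6*j^2 + j + 6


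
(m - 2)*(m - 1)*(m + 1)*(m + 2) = m^4 - 5*m^2 + 4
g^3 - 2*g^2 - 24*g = g*(g - 6)*(g + 4)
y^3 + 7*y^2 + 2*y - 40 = (y - 2)*(y + 4)*(y + 5)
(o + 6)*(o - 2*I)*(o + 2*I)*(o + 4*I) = o^4 + 6*o^3 + 4*I*o^3 + 4*o^2 + 24*I*o^2 + 24*o + 16*I*o + 96*I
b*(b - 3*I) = b^2 - 3*I*b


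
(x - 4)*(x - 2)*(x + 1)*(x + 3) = x^4 - 2*x^3 - 13*x^2 + 14*x + 24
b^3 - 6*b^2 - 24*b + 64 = (b - 8)*(b - 2)*(b + 4)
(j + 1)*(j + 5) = j^2 + 6*j + 5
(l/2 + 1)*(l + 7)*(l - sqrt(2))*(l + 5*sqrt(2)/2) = l^4/2 + 3*sqrt(2)*l^3/4 + 9*l^3/2 + 9*l^2/2 + 27*sqrt(2)*l^2/4 - 45*l/2 + 21*sqrt(2)*l/2 - 35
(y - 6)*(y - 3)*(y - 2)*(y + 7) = y^4 - 4*y^3 - 41*y^2 + 216*y - 252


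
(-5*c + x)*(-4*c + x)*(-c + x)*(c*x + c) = -20*c^4*x - 20*c^4 + 29*c^3*x^2 + 29*c^3*x - 10*c^2*x^3 - 10*c^2*x^2 + c*x^4 + c*x^3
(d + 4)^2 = d^2 + 8*d + 16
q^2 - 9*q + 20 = (q - 5)*(q - 4)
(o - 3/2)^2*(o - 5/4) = o^3 - 17*o^2/4 + 6*o - 45/16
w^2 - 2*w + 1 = (w - 1)^2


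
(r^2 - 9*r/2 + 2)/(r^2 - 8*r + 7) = (r^2 - 9*r/2 + 2)/(r^2 - 8*r + 7)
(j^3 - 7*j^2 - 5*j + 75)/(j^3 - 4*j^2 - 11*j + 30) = (j - 5)/(j - 2)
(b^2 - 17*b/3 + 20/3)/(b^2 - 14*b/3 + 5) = (b - 4)/(b - 3)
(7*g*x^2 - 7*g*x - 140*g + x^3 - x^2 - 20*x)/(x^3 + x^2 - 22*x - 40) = (7*g + x)/(x + 2)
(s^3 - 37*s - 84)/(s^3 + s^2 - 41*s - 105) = (s + 4)/(s + 5)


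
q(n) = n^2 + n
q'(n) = 2*n + 1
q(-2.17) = 2.54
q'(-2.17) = -3.34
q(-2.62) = 4.24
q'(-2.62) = -4.24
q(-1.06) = 0.06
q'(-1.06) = -1.12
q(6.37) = 46.95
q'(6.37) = 13.74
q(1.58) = 4.08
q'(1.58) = 4.16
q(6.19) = 44.51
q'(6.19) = 13.38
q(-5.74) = 27.21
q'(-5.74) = -10.48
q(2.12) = 6.61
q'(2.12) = 5.24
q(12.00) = 156.00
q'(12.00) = 25.00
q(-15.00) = 210.00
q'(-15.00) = -29.00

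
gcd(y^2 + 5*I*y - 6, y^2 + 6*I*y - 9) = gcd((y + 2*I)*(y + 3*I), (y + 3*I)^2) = y + 3*I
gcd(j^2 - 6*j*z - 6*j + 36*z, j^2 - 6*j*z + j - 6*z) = -j + 6*z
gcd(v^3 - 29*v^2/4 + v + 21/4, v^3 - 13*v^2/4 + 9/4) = v^2 - v/4 - 3/4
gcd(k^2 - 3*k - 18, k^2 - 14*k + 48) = k - 6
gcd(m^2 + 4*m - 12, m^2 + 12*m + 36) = m + 6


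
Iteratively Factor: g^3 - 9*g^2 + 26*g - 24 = (g - 3)*(g^2 - 6*g + 8) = (g - 3)*(g - 2)*(g - 4)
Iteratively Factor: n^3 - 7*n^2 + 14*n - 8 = (n - 1)*(n^2 - 6*n + 8) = (n - 2)*(n - 1)*(n - 4)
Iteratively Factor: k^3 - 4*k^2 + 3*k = (k)*(k^2 - 4*k + 3) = k*(k - 1)*(k - 3)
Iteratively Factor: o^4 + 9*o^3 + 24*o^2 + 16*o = (o + 4)*(o^3 + 5*o^2 + 4*o) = o*(o + 4)*(o^2 + 5*o + 4) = o*(o + 4)^2*(o + 1)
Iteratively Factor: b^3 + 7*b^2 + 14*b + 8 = (b + 4)*(b^2 + 3*b + 2) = (b + 1)*(b + 4)*(b + 2)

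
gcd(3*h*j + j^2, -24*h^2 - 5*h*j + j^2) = 3*h + j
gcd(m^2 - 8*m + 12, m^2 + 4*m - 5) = 1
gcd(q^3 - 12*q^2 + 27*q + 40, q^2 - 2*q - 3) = q + 1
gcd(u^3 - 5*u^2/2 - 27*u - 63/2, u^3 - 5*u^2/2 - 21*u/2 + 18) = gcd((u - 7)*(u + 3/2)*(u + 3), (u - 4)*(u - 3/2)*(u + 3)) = u + 3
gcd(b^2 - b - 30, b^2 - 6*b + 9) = 1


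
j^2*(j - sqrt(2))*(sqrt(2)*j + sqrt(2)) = sqrt(2)*j^4 - 2*j^3 + sqrt(2)*j^3 - 2*j^2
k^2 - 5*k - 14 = (k - 7)*(k + 2)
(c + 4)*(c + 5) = c^2 + 9*c + 20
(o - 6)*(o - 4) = o^2 - 10*o + 24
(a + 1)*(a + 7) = a^2 + 8*a + 7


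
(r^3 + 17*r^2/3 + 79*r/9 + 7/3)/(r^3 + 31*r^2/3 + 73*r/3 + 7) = (r + 7/3)/(r + 7)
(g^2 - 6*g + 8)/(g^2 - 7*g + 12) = (g - 2)/(g - 3)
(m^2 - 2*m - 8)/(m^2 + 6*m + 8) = (m - 4)/(m + 4)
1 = 1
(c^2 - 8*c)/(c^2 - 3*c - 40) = c/(c + 5)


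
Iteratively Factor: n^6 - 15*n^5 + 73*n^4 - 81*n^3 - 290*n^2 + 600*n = (n - 5)*(n^5 - 10*n^4 + 23*n^3 + 34*n^2 - 120*n) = (n - 5)*(n - 3)*(n^4 - 7*n^3 + 2*n^2 + 40*n) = n*(n - 5)*(n - 3)*(n^3 - 7*n^2 + 2*n + 40) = n*(n - 5)^2*(n - 3)*(n^2 - 2*n - 8) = n*(n - 5)^2*(n - 4)*(n - 3)*(n + 2)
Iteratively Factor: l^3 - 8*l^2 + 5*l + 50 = (l - 5)*(l^2 - 3*l - 10) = (l - 5)^2*(l + 2)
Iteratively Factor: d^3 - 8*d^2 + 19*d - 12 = (d - 1)*(d^2 - 7*d + 12) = (d - 4)*(d - 1)*(d - 3)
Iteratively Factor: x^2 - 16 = (x - 4)*(x + 4)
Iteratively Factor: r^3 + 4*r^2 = (r)*(r^2 + 4*r) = r*(r + 4)*(r)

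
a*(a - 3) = a^2 - 3*a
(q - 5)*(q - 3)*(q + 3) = q^3 - 5*q^2 - 9*q + 45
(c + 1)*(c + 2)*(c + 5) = c^3 + 8*c^2 + 17*c + 10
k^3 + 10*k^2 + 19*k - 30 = (k - 1)*(k + 5)*(k + 6)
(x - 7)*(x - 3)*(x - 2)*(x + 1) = x^4 - 11*x^3 + 29*x^2 - x - 42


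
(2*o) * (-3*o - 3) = -6*o^2 - 6*o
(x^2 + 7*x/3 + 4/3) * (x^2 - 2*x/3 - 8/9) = x^4 + 5*x^3/3 - 10*x^2/9 - 80*x/27 - 32/27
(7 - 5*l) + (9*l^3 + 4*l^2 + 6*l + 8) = 9*l^3 + 4*l^2 + l + 15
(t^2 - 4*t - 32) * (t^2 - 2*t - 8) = t^4 - 6*t^3 - 32*t^2 + 96*t + 256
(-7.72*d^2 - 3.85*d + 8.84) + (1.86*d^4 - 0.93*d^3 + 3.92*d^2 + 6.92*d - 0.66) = 1.86*d^4 - 0.93*d^3 - 3.8*d^2 + 3.07*d + 8.18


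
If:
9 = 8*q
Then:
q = 9/8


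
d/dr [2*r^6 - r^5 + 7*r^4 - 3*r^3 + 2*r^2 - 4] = r*(12*r^4 - 5*r^3 + 28*r^2 - 9*r + 4)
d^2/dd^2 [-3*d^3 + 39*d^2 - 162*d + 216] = 78 - 18*d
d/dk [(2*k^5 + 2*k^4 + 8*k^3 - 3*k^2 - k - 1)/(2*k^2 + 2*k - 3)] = (12*k^6 + 24*k^5 - 2*k^4 + 8*k^3 - 76*k^2 + 22*k + 5)/(4*k^4 + 8*k^3 - 8*k^2 - 12*k + 9)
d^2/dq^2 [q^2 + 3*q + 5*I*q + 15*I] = 2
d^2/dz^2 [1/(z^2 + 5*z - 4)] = 2*(-z^2 - 5*z + (2*z + 5)^2 + 4)/(z^2 + 5*z - 4)^3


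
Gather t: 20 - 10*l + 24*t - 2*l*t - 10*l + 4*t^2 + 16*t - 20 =-20*l + 4*t^2 + t*(40 - 2*l)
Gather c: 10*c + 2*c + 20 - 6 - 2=12*c + 12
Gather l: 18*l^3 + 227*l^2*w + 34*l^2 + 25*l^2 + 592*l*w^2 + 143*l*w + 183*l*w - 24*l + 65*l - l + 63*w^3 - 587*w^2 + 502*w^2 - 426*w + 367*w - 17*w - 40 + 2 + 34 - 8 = 18*l^3 + l^2*(227*w + 59) + l*(592*w^2 + 326*w + 40) + 63*w^3 - 85*w^2 - 76*w - 12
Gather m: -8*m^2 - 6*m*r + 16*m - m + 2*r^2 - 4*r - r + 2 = -8*m^2 + m*(15 - 6*r) + 2*r^2 - 5*r + 2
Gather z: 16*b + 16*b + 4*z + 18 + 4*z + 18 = 32*b + 8*z + 36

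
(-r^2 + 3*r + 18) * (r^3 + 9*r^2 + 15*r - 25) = -r^5 - 6*r^4 + 30*r^3 + 232*r^2 + 195*r - 450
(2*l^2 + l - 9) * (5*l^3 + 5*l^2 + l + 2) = 10*l^5 + 15*l^4 - 38*l^3 - 40*l^2 - 7*l - 18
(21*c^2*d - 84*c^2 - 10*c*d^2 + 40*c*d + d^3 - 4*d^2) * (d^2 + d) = 21*c^2*d^3 - 63*c^2*d^2 - 84*c^2*d - 10*c*d^4 + 30*c*d^3 + 40*c*d^2 + d^5 - 3*d^4 - 4*d^3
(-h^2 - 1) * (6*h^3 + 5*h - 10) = -6*h^5 - 11*h^3 + 10*h^2 - 5*h + 10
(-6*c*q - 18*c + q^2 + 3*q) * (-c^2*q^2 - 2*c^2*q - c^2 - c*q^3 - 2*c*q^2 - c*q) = 6*c^3*q^3 + 30*c^3*q^2 + 42*c^3*q + 18*c^3 + 5*c^2*q^4 + 25*c^2*q^3 + 35*c^2*q^2 + 15*c^2*q - c*q^5 - 5*c*q^4 - 7*c*q^3 - 3*c*q^2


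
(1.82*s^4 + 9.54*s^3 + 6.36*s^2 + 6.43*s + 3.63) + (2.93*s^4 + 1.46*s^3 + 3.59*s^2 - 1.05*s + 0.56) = 4.75*s^4 + 11.0*s^3 + 9.95*s^2 + 5.38*s + 4.19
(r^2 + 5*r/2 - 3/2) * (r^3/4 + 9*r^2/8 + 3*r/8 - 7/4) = r^5/4 + 7*r^4/4 + 45*r^3/16 - 5*r^2/2 - 79*r/16 + 21/8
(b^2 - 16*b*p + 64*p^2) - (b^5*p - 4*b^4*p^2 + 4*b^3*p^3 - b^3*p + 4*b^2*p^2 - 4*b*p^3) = -b^5*p + 4*b^4*p^2 - 4*b^3*p^3 + b^3*p - 4*b^2*p^2 + b^2 + 4*b*p^3 - 16*b*p + 64*p^2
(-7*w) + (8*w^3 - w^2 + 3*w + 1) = 8*w^3 - w^2 - 4*w + 1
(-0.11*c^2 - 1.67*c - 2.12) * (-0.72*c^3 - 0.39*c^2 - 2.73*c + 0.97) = 0.0792*c^5 + 1.2453*c^4 + 2.478*c^3 + 5.2792*c^2 + 4.1677*c - 2.0564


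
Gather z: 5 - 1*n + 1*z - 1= -n + z + 4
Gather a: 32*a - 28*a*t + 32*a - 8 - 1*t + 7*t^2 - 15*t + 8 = a*(64 - 28*t) + 7*t^2 - 16*t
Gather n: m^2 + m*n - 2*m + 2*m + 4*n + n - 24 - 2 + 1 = m^2 + n*(m + 5) - 25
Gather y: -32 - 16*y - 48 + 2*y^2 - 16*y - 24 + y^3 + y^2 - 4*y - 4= y^3 + 3*y^2 - 36*y - 108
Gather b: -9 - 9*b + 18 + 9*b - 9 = 0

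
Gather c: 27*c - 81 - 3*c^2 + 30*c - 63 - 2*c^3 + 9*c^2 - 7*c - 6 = -2*c^3 + 6*c^2 + 50*c - 150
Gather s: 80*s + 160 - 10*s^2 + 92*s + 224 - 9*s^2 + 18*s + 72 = -19*s^2 + 190*s + 456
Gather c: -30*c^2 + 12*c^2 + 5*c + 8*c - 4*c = -18*c^2 + 9*c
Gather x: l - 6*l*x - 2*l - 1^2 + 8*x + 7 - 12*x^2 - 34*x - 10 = -l - 12*x^2 + x*(-6*l - 26) - 4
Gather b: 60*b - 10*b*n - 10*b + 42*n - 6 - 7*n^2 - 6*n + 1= b*(50 - 10*n) - 7*n^2 + 36*n - 5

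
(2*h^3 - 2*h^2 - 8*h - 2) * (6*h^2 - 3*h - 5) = 12*h^5 - 18*h^4 - 52*h^3 + 22*h^2 + 46*h + 10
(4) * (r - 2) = 4*r - 8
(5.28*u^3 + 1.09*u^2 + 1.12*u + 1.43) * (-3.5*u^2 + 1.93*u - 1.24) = -18.48*u^5 + 6.3754*u^4 - 8.3635*u^3 - 4.195*u^2 + 1.3711*u - 1.7732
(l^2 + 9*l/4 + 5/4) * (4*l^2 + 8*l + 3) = 4*l^4 + 17*l^3 + 26*l^2 + 67*l/4 + 15/4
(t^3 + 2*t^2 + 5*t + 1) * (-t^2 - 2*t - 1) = -t^5 - 4*t^4 - 10*t^3 - 13*t^2 - 7*t - 1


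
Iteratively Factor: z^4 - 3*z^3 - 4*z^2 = (z + 1)*(z^3 - 4*z^2) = z*(z + 1)*(z^2 - 4*z) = z^2*(z + 1)*(z - 4)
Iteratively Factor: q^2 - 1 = (q - 1)*(q + 1)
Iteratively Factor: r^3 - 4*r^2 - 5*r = (r)*(r^2 - 4*r - 5) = r*(r - 5)*(r + 1)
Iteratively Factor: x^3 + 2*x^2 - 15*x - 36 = (x + 3)*(x^2 - x - 12) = (x + 3)^2*(x - 4)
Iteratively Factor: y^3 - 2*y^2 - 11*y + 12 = (y - 1)*(y^2 - y - 12) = (y - 1)*(y + 3)*(y - 4)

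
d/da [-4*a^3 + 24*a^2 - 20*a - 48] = -12*a^2 + 48*a - 20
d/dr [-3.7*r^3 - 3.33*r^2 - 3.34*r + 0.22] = -11.1*r^2 - 6.66*r - 3.34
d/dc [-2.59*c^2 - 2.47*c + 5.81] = -5.18*c - 2.47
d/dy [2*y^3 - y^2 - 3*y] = 6*y^2 - 2*y - 3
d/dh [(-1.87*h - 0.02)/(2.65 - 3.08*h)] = (13.295315 - 15.452668*h)/(3.08*h - 2.65)^3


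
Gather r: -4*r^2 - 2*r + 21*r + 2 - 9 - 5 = -4*r^2 + 19*r - 12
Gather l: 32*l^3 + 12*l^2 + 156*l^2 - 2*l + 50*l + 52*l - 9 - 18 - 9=32*l^3 + 168*l^2 + 100*l - 36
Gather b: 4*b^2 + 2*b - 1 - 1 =4*b^2 + 2*b - 2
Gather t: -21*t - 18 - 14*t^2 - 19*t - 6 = -14*t^2 - 40*t - 24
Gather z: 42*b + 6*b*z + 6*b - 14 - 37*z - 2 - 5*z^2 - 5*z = 48*b - 5*z^2 + z*(6*b - 42) - 16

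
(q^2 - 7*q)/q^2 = (q - 7)/q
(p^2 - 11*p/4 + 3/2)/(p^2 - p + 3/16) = 4*(p - 2)/(4*p - 1)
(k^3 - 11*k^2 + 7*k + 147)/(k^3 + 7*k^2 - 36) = (k^2 - 14*k + 49)/(k^2 + 4*k - 12)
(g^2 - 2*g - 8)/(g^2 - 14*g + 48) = (g^2 - 2*g - 8)/(g^2 - 14*g + 48)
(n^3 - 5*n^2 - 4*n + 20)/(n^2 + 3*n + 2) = (n^2 - 7*n + 10)/(n + 1)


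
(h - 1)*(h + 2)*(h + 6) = h^3 + 7*h^2 + 4*h - 12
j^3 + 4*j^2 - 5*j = j*(j - 1)*(j + 5)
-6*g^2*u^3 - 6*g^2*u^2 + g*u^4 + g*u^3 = u^2*(-6*g + u)*(g*u + g)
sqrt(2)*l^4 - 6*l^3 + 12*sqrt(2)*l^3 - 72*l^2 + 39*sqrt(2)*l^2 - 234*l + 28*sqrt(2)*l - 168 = (l + 4)*(l + 7)*(l - 3*sqrt(2))*(sqrt(2)*l + sqrt(2))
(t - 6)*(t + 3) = t^2 - 3*t - 18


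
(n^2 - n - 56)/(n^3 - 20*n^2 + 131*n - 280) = (n + 7)/(n^2 - 12*n + 35)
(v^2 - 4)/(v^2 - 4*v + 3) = (v^2 - 4)/(v^2 - 4*v + 3)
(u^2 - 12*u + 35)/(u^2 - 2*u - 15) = (u - 7)/(u + 3)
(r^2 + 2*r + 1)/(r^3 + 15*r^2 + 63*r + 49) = (r + 1)/(r^2 + 14*r + 49)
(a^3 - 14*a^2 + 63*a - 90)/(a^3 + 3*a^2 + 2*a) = (a^3 - 14*a^2 + 63*a - 90)/(a*(a^2 + 3*a + 2))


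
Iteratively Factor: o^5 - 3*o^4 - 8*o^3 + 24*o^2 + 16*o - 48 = (o + 2)*(o^4 - 5*o^3 + 2*o^2 + 20*o - 24) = (o - 3)*(o + 2)*(o^3 - 2*o^2 - 4*o + 8) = (o - 3)*(o - 2)*(o + 2)*(o^2 - 4) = (o - 3)*(o - 2)*(o + 2)^2*(o - 2)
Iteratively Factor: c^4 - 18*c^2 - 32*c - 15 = (c + 1)*(c^3 - c^2 - 17*c - 15) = (c + 1)*(c + 3)*(c^2 - 4*c - 5) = (c + 1)^2*(c + 3)*(c - 5)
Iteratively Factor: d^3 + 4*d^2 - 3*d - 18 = (d - 2)*(d^2 + 6*d + 9) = (d - 2)*(d + 3)*(d + 3)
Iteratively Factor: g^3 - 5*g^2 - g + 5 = (g + 1)*(g^2 - 6*g + 5) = (g - 5)*(g + 1)*(g - 1)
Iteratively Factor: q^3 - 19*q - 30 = (q - 5)*(q^2 + 5*q + 6) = (q - 5)*(q + 2)*(q + 3)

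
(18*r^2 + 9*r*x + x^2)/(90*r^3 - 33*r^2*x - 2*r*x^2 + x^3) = (3*r + x)/(15*r^2 - 8*r*x + x^2)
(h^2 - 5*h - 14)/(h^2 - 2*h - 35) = (h + 2)/(h + 5)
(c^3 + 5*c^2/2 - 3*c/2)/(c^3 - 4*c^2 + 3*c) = (2*c^2 + 5*c - 3)/(2*(c^2 - 4*c + 3))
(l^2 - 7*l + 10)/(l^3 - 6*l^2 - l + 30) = (l - 2)/(l^2 - l - 6)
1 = 1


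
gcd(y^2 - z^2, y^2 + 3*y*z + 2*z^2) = y + z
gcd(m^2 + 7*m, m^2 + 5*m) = m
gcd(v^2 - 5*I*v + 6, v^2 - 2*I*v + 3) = v + I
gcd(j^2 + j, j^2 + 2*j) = j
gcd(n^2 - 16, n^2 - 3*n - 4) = n - 4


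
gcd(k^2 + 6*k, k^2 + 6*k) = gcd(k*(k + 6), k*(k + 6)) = k^2 + 6*k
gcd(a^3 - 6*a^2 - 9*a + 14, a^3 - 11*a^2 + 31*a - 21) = a^2 - 8*a + 7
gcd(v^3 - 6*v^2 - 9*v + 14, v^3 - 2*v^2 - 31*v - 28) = v - 7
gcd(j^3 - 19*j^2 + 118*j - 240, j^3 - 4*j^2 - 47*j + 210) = j^2 - 11*j + 30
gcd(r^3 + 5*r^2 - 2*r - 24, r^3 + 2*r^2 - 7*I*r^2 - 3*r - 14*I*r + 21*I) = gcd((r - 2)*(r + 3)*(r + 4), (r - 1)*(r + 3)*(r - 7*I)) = r + 3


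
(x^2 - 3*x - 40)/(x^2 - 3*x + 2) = (x^2 - 3*x - 40)/(x^2 - 3*x + 2)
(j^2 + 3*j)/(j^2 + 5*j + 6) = j/(j + 2)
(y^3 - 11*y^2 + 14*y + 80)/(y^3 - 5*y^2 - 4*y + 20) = (y - 8)/(y - 2)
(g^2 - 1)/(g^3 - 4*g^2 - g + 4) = 1/(g - 4)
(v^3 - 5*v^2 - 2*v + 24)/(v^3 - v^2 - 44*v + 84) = (v^3 - 5*v^2 - 2*v + 24)/(v^3 - v^2 - 44*v + 84)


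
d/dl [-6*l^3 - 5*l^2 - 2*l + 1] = -18*l^2 - 10*l - 2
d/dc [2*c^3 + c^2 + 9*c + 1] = 6*c^2 + 2*c + 9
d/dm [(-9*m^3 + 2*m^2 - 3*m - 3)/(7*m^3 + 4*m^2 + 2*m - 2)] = (-50*m^4 + 6*m^3 + 133*m^2 + 16*m + 12)/(49*m^6 + 56*m^5 + 44*m^4 - 12*m^3 - 12*m^2 - 8*m + 4)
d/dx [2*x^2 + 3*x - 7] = 4*x + 3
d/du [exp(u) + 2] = exp(u)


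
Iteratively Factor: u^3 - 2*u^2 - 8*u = (u)*(u^2 - 2*u - 8) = u*(u - 4)*(u + 2)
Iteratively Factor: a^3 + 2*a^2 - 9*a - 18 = (a + 3)*(a^2 - a - 6) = (a + 2)*(a + 3)*(a - 3)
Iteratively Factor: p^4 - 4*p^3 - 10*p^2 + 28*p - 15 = (p - 5)*(p^3 + p^2 - 5*p + 3) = (p - 5)*(p + 3)*(p^2 - 2*p + 1) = (p - 5)*(p - 1)*(p + 3)*(p - 1)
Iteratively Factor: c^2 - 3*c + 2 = (c - 1)*(c - 2)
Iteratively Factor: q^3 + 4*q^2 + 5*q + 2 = (q + 2)*(q^2 + 2*q + 1) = (q + 1)*(q + 2)*(q + 1)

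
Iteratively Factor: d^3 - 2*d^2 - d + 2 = (d - 2)*(d^2 - 1) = (d - 2)*(d - 1)*(d + 1)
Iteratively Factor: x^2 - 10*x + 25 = (x - 5)*(x - 5)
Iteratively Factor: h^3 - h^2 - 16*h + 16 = (h - 1)*(h^2 - 16) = (h - 4)*(h - 1)*(h + 4)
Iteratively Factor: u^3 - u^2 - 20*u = (u)*(u^2 - u - 20) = u*(u - 5)*(u + 4)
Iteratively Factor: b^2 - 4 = (b - 2)*(b + 2)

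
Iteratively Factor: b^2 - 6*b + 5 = (b - 5)*(b - 1)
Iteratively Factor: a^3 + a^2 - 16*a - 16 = (a + 4)*(a^2 - 3*a - 4) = (a + 1)*(a + 4)*(a - 4)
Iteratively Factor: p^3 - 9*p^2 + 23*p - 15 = (p - 1)*(p^2 - 8*p + 15) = (p - 3)*(p - 1)*(p - 5)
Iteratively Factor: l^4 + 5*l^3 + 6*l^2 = (l + 2)*(l^3 + 3*l^2) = l*(l + 2)*(l^2 + 3*l) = l*(l + 2)*(l + 3)*(l)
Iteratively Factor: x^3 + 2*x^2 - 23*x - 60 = (x + 3)*(x^2 - x - 20) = (x - 5)*(x + 3)*(x + 4)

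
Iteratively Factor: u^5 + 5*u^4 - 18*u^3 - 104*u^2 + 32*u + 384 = (u - 2)*(u^4 + 7*u^3 - 4*u^2 - 112*u - 192) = (u - 2)*(u + 4)*(u^3 + 3*u^2 - 16*u - 48) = (u - 2)*(u + 4)^2*(u^2 - u - 12) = (u - 2)*(u + 3)*(u + 4)^2*(u - 4)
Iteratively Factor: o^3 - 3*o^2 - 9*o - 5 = (o + 1)*(o^2 - 4*o - 5) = (o + 1)^2*(o - 5)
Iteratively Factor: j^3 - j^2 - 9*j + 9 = (j - 1)*(j^2 - 9) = (j - 1)*(j + 3)*(j - 3)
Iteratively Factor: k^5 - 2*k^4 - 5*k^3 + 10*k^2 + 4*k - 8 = (k - 2)*(k^4 - 5*k^2 + 4) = (k - 2)*(k - 1)*(k^3 + k^2 - 4*k - 4) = (k - 2)*(k - 1)*(k + 2)*(k^2 - k - 2) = (k - 2)*(k - 1)*(k + 1)*(k + 2)*(k - 2)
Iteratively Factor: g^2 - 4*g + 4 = (g - 2)*(g - 2)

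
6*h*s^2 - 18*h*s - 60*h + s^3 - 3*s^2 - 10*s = (6*h + s)*(s - 5)*(s + 2)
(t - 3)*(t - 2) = t^2 - 5*t + 6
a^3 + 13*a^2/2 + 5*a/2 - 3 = (a - 1/2)*(a + 1)*(a + 6)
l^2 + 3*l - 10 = (l - 2)*(l + 5)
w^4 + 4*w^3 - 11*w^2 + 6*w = w*(w - 1)^2*(w + 6)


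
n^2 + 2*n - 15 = (n - 3)*(n + 5)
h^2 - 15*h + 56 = (h - 8)*(h - 7)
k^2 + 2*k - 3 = (k - 1)*(k + 3)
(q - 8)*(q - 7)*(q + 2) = q^3 - 13*q^2 + 26*q + 112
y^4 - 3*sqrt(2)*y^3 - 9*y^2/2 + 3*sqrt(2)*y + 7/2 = (y - 1)*(y + 1)*(y - 7*sqrt(2)/2)*(y + sqrt(2)/2)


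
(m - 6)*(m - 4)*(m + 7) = m^3 - 3*m^2 - 46*m + 168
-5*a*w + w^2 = w*(-5*a + w)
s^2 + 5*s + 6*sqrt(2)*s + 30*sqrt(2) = (s + 5)*(s + 6*sqrt(2))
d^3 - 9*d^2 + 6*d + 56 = (d - 7)*(d - 4)*(d + 2)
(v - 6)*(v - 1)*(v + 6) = v^3 - v^2 - 36*v + 36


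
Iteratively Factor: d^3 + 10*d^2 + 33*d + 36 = (d + 3)*(d^2 + 7*d + 12) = (d + 3)^2*(d + 4)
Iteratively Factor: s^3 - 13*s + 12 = (s - 1)*(s^2 + s - 12) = (s - 3)*(s - 1)*(s + 4)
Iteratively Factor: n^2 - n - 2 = (n - 2)*(n + 1)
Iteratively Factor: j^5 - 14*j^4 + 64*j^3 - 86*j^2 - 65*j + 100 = (j + 1)*(j^4 - 15*j^3 + 79*j^2 - 165*j + 100) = (j - 1)*(j + 1)*(j^3 - 14*j^2 + 65*j - 100) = (j - 4)*(j - 1)*(j + 1)*(j^2 - 10*j + 25) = (j - 5)*(j - 4)*(j - 1)*(j + 1)*(j - 5)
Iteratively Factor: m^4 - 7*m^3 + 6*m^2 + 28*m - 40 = (m - 2)*(m^3 - 5*m^2 - 4*m + 20) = (m - 2)*(m + 2)*(m^2 - 7*m + 10) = (m - 2)^2*(m + 2)*(m - 5)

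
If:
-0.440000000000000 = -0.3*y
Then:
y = 1.47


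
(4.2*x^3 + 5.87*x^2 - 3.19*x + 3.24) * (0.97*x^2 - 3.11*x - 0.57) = 4.074*x^5 - 7.3681*x^4 - 23.744*x^3 + 9.7178*x^2 - 8.2581*x - 1.8468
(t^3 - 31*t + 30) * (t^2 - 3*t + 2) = t^5 - 3*t^4 - 29*t^3 + 123*t^2 - 152*t + 60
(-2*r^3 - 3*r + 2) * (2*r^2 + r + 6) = -4*r^5 - 2*r^4 - 18*r^3 + r^2 - 16*r + 12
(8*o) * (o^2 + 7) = 8*o^3 + 56*o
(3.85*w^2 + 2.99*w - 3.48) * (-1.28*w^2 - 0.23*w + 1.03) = -4.928*w^4 - 4.7127*w^3 + 7.7322*w^2 + 3.8801*w - 3.5844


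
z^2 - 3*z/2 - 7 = (z - 7/2)*(z + 2)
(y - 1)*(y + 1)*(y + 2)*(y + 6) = y^4 + 8*y^3 + 11*y^2 - 8*y - 12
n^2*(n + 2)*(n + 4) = n^4 + 6*n^3 + 8*n^2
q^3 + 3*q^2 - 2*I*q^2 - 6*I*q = q*(q + 3)*(q - 2*I)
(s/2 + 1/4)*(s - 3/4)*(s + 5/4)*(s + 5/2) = s^4/2 + 7*s^3/4 + 29*s^2/32 - 35*s/32 - 75/128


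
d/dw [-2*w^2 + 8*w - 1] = 8 - 4*w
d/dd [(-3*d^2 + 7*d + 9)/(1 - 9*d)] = (27*d^2 - 6*d + 88)/(81*d^2 - 18*d + 1)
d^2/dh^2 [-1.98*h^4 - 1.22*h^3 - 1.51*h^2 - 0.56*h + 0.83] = -23.76*h^2 - 7.32*h - 3.02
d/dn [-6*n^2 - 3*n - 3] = -12*n - 3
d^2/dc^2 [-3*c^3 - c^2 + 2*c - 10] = -18*c - 2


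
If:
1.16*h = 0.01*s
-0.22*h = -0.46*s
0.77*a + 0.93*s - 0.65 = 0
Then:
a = 0.84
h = 0.00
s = 0.00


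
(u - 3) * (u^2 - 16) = u^3 - 3*u^2 - 16*u + 48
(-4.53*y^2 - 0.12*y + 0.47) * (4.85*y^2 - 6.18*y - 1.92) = -21.9705*y^4 + 27.4134*y^3 + 11.7187*y^2 - 2.6742*y - 0.9024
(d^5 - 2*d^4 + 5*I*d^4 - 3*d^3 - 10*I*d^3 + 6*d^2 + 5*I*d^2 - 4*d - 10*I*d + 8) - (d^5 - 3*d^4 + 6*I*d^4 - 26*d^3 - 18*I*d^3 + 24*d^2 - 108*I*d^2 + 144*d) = d^4 - I*d^4 + 23*d^3 + 8*I*d^3 - 18*d^2 + 113*I*d^2 - 148*d - 10*I*d + 8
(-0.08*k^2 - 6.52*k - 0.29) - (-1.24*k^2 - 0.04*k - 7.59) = 1.16*k^2 - 6.48*k + 7.3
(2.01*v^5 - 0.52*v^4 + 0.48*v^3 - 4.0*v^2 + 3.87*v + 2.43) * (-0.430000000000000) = -0.8643*v^5 + 0.2236*v^4 - 0.2064*v^3 + 1.72*v^2 - 1.6641*v - 1.0449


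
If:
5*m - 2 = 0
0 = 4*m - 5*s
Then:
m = 2/5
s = 8/25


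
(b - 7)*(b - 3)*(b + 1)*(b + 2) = b^4 - 7*b^3 - 7*b^2 + 43*b + 42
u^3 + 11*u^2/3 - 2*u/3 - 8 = (u - 4/3)*(u + 2)*(u + 3)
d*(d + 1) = d^2 + d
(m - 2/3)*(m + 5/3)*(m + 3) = m^3 + 4*m^2 + 17*m/9 - 10/3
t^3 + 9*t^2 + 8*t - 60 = (t - 2)*(t + 5)*(t + 6)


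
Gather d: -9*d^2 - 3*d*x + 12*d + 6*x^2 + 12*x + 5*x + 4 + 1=-9*d^2 + d*(12 - 3*x) + 6*x^2 + 17*x + 5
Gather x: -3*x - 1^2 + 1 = -3*x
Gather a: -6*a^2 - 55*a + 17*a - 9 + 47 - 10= -6*a^2 - 38*a + 28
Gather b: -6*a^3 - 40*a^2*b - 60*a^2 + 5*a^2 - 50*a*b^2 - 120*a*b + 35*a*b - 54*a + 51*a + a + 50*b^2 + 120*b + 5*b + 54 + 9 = -6*a^3 - 55*a^2 - 2*a + b^2*(50 - 50*a) + b*(-40*a^2 - 85*a + 125) + 63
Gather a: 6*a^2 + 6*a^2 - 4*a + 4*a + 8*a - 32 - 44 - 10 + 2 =12*a^2 + 8*a - 84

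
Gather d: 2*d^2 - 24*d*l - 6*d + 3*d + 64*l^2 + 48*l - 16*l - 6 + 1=2*d^2 + d*(-24*l - 3) + 64*l^2 + 32*l - 5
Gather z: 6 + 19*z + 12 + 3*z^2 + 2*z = 3*z^2 + 21*z + 18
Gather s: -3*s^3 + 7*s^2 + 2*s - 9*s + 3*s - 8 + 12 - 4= -3*s^3 + 7*s^2 - 4*s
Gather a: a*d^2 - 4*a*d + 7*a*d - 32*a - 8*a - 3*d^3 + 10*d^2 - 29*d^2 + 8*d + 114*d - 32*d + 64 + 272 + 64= a*(d^2 + 3*d - 40) - 3*d^3 - 19*d^2 + 90*d + 400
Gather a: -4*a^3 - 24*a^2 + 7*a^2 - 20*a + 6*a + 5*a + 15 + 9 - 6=-4*a^3 - 17*a^2 - 9*a + 18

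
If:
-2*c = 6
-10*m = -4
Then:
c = -3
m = 2/5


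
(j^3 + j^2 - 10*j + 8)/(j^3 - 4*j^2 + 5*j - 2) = (j + 4)/(j - 1)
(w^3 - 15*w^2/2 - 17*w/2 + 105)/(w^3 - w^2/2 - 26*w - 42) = (w - 5)/(w + 2)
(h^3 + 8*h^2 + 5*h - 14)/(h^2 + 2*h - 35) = (h^2 + h - 2)/(h - 5)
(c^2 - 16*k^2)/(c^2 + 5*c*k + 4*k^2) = (c - 4*k)/(c + k)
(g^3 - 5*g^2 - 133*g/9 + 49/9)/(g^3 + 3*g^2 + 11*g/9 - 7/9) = (g - 7)/(g + 1)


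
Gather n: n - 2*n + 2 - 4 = -n - 2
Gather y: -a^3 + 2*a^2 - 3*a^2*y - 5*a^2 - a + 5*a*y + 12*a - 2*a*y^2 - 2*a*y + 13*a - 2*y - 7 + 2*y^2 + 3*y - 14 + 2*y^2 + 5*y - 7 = -a^3 - 3*a^2 + 24*a + y^2*(4 - 2*a) + y*(-3*a^2 + 3*a + 6) - 28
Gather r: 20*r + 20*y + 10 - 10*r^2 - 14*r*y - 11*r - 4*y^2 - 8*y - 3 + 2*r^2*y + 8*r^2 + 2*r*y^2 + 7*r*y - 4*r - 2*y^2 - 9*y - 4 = r^2*(2*y - 2) + r*(2*y^2 - 7*y + 5) - 6*y^2 + 3*y + 3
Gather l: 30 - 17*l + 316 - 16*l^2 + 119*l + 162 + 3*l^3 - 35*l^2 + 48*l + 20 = 3*l^3 - 51*l^2 + 150*l + 528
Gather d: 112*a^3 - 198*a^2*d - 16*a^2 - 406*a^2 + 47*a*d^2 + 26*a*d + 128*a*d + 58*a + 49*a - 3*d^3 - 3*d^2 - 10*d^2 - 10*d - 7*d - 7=112*a^3 - 422*a^2 + 107*a - 3*d^3 + d^2*(47*a - 13) + d*(-198*a^2 + 154*a - 17) - 7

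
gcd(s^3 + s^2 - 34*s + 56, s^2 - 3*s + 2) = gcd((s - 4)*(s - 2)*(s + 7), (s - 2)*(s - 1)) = s - 2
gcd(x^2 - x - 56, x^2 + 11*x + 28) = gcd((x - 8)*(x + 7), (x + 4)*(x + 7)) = x + 7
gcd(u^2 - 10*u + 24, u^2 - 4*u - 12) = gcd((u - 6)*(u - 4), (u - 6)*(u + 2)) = u - 6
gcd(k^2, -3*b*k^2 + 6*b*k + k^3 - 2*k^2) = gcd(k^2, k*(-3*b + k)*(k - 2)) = k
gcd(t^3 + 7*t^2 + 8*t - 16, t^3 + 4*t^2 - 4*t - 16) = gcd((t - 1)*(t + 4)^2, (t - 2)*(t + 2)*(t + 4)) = t + 4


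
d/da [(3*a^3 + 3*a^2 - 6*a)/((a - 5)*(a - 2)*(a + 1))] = 3*(-7*a^4 + 10*a^3 + 21*a^2 + 20*a - 20)/(a^6 - 12*a^5 + 42*a^4 - 16*a^3 - 111*a^2 + 60*a + 100)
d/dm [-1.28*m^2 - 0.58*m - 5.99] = -2.56*m - 0.58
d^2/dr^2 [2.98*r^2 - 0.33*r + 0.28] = 5.96000000000000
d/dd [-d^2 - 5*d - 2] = -2*d - 5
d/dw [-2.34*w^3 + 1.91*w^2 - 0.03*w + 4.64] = -7.02*w^2 + 3.82*w - 0.03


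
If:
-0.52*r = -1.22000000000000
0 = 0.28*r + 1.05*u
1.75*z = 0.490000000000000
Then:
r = 2.35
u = -0.63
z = 0.28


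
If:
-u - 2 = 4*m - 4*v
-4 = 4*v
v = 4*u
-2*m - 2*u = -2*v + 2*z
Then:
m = -23/16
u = -1/4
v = -1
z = 11/16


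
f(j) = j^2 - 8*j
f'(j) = 2*j - 8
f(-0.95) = 8.50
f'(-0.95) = -9.90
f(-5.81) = 80.24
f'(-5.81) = -19.62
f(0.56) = -4.17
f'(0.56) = -6.88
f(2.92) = -14.83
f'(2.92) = -2.16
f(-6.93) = 103.46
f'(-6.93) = -21.86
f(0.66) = -4.84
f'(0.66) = -6.68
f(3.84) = -15.97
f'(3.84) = -0.32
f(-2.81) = 30.38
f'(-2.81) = -13.62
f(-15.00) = 345.00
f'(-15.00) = -38.00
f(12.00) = 48.00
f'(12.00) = 16.00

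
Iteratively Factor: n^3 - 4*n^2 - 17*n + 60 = (n + 4)*(n^2 - 8*n + 15) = (n - 3)*(n + 4)*(n - 5)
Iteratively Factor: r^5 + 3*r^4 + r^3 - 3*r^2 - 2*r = (r + 1)*(r^4 + 2*r^3 - r^2 - 2*r) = (r + 1)*(r + 2)*(r^3 - r) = (r + 1)^2*(r + 2)*(r^2 - r) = (r - 1)*(r + 1)^2*(r + 2)*(r)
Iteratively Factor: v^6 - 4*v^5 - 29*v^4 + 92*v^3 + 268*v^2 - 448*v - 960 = (v + 4)*(v^5 - 8*v^4 + 3*v^3 + 80*v^2 - 52*v - 240) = (v + 2)*(v + 4)*(v^4 - 10*v^3 + 23*v^2 + 34*v - 120) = (v + 2)^2*(v + 4)*(v^3 - 12*v^2 + 47*v - 60) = (v - 5)*(v + 2)^2*(v + 4)*(v^2 - 7*v + 12) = (v - 5)*(v - 4)*(v + 2)^2*(v + 4)*(v - 3)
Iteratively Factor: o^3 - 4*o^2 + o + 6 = (o + 1)*(o^2 - 5*o + 6) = (o - 2)*(o + 1)*(o - 3)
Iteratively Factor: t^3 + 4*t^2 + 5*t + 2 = (t + 1)*(t^2 + 3*t + 2) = (t + 1)*(t + 2)*(t + 1)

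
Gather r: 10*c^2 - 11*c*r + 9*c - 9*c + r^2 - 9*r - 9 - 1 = 10*c^2 + r^2 + r*(-11*c - 9) - 10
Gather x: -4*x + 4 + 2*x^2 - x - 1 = 2*x^2 - 5*x + 3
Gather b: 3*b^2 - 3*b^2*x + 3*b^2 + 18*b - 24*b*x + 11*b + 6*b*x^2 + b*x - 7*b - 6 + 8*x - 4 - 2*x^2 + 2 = b^2*(6 - 3*x) + b*(6*x^2 - 23*x + 22) - 2*x^2 + 8*x - 8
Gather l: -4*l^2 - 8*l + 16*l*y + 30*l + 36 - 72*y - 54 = -4*l^2 + l*(16*y + 22) - 72*y - 18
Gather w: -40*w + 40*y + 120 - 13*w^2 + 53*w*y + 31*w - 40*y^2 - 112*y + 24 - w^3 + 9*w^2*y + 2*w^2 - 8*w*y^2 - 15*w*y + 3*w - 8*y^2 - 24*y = -w^3 + w^2*(9*y - 11) + w*(-8*y^2 + 38*y - 6) - 48*y^2 - 96*y + 144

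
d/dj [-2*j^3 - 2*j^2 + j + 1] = -6*j^2 - 4*j + 1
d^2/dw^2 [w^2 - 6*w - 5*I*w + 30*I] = 2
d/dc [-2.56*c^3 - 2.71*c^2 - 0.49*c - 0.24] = -7.68*c^2 - 5.42*c - 0.49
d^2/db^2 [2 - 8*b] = 0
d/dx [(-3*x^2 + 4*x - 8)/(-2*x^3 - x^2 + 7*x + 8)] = (-6*x^4 + 16*x^3 - 65*x^2 - 64*x + 88)/(4*x^6 + 4*x^5 - 27*x^4 - 46*x^3 + 33*x^2 + 112*x + 64)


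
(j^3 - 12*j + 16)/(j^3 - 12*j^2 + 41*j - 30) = (j^3 - 12*j + 16)/(j^3 - 12*j^2 + 41*j - 30)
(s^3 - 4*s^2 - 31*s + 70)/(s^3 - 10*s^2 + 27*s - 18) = (s^3 - 4*s^2 - 31*s + 70)/(s^3 - 10*s^2 + 27*s - 18)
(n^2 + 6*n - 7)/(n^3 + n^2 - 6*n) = (n^2 + 6*n - 7)/(n*(n^2 + n - 6))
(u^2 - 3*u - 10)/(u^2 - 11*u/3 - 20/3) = 3*(u + 2)/(3*u + 4)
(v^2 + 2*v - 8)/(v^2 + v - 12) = (v - 2)/(v - 3)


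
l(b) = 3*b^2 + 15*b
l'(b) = 6*b + 15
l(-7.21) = 47.80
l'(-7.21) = -28.26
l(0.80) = 13.92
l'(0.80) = 19.80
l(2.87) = 67.76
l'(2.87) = 32.22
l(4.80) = 141.12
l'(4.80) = 43.80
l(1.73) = 34.93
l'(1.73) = 25.38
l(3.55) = 91.06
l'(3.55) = 36.30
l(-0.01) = -0.15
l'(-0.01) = 14.94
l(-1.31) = -14.50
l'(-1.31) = 7.14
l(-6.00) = 18.00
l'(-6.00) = -21.00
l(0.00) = 0.00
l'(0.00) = 15.00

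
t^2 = t^2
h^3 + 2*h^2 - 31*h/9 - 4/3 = (h - 4/3)*(h + 1/3)*(h + 3)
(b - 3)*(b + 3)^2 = b^3 + 3*b^2 - 9*b - 27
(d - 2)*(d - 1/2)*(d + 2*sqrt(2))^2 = d^4 - 5*d^3/2 + 4*sqrt(2)*d^3 - 10*sqrt(2)*d^2 + 9*d^2 - 20*d + 4*sqrt(2)*d + 8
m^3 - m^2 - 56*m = m*(m - 8)*(m + 7)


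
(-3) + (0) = -3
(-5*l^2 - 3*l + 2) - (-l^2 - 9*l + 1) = -4*l^2 + 6*l + 1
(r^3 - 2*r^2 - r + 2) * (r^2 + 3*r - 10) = r^5 + r^4 - 17*r^3 + 19*r^2 + 16*r - 20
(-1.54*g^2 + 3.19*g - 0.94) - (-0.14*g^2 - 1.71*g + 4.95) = -1.4*g^2 + 4.9*g - 5.89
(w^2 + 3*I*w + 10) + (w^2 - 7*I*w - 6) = 2*w^2 - 4*I*w + 4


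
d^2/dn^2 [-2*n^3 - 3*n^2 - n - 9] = -12*n - 6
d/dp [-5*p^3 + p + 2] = 1 - 15*p^2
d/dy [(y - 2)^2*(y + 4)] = 3*y^2 - 12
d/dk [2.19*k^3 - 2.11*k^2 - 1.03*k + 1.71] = 6.57*k^2 - 4.22*k - 1.03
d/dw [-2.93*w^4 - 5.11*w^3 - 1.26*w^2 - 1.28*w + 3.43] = -11.72*w^3 - 15.33*w^2 - 2.52*w - 1.28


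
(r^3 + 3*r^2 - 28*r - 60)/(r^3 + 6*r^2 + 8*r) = (r^2 + r - 30)/(r*(r + 4))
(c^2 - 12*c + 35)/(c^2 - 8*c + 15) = (c - 7)/(c - 3)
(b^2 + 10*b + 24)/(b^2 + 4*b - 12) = (b + 4)/(b - 2)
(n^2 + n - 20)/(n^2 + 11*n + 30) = (n - 4)/(n + 6)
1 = 1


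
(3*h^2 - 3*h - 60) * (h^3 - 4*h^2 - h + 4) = 3*h^5 - 15*h^4 - 51*h^3 + 255*h^2 + 48*h - 240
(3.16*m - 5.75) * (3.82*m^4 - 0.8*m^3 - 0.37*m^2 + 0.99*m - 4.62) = 12.0712*m^5 - 24.493*m^4 + 3.4308*m^3 + 5.2559*m^2 - 20.2917*m + 26.565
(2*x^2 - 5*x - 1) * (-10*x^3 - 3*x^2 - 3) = -20*x^5 + 44*x^4 + 25*x^3 - 3*x^2 + 15*x + 3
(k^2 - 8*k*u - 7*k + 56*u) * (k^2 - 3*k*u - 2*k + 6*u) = k^4 - 11*k^3*u - 9*k^3 + 24*k^2*u^2 + 99*k^2*u + 14*k^2 - 216*k*u^2 - 154*k*u + 336*u^2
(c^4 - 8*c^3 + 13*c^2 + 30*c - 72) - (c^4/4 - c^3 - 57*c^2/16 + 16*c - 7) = 3*c^4/4 - 7*c^3 + 265*c^2/16 + 14*c - 65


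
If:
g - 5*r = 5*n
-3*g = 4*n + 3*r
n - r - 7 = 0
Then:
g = -35/37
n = 126/37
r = -133/37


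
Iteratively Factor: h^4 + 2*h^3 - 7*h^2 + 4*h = (h - 1)*(h^3 + 3*h^2 - 4*h) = h*(h - 1)*(h^2 + 3*h - 4) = h*(h - 1)*(h + 4)*(h - 1)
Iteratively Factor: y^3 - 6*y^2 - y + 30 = (y - 5)*(y^2 - y - 6) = (y - 5)*(y - 3)*(y + 2)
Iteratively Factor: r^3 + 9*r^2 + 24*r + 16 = (r + 1)*(r^2 + 8*r + 16) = (r + 1)*(r + 4)*(r + 4)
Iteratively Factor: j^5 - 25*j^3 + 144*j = (j - 3)*(j^4 + 3*j^3 - 16*j^2 - 48*j) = j*(j - 3)*(j^3 + 3*j^2 - 16*j - 48) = j*(j - 4)*(j - 3)*(j^2 + 7*j + 12) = j*(j - 4)*(j - 3)*(j + 3)*(j + 4)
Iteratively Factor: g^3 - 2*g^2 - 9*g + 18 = (g - 3)*(g^2 + g - 6) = (g - 3)*(g - 2)*(g + 3)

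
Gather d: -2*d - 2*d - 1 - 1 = -4*d - 2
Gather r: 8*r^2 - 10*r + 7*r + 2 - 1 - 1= 8*r^2 - 3*r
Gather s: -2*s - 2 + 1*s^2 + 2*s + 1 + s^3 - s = s^3 + s^2 - s - 1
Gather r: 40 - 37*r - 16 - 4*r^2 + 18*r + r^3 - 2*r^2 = r^3 - 6*r^2 - 19*r + 24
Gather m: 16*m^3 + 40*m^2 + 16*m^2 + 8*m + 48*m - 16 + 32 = 16*m^3 + 56*m^2 + 56*m + 16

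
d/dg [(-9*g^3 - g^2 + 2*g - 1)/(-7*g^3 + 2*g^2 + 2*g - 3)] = (-25*g^4 - 8*g^3 + 54*g^2 + 10*g - 4)/(49*g^6 - 28*g^5 - 24*g^4 + 50*g^3 - 8*g^2 - 12*g + 9)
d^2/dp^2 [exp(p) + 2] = exp(p)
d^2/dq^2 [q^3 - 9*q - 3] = 6*q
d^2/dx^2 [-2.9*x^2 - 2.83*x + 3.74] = -5.80000000000000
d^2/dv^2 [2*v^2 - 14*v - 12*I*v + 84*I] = 4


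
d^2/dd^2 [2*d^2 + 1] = 4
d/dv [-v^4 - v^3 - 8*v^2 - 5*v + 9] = -4*v^3 - 3*v^2 - 16*v - 5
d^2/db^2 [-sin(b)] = sin(b)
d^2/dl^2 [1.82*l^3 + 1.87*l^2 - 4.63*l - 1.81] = 10.92*l + 3.74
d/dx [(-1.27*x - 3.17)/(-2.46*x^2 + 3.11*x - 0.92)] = (-3.1242*x^2 - 15.5964*x + 11.0271)/(6.0516*x^4 - 15.3012*x^3 + 14.1985*x^2 - 5.7224*x + 0.8464)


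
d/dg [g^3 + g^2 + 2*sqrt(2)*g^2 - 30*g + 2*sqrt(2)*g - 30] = 3*g^2 + 2*g + 4*sqrt(2)*g - 30 + 2*sqrt(2)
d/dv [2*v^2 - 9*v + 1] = 4*v - 9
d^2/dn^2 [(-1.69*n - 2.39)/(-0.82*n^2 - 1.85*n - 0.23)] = ((1.64*n + 1.85)*(1.69*n + 2.39)*(3.28*n + 3.7) - (8.3148*n + 10.1726)*(0.82*n^2 + 1.85*n + 0.23))/(0.82*n^2 + 1.85*n + 0.23)^3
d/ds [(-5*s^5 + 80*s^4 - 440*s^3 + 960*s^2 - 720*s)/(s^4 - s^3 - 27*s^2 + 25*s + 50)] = 5*(-s^6 - 2*s^5 + 149*s^4 - 744*s^3 + 378*s^2 + 3000*s - 1800)/(s^6 + 2*s^5 - 49*s^4 - 100*s^3 + 575*s^2 + 1250*s + 625)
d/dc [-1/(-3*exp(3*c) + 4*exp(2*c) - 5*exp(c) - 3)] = (-9*exp(2*c) + 8*exp(c) - 5)*exp(c)/(3*exp(3*c) - 4*exp(2*c) + 5*exp(c) + 3)^2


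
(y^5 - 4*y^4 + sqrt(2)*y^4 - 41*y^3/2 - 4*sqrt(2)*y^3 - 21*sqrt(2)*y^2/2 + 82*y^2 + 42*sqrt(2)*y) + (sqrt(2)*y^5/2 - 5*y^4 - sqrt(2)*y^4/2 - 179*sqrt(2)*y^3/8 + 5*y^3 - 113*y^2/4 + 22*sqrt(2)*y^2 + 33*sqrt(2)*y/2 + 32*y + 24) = sqrt(2)*y^5/2 + y^5 - 9*y^4 + sqrt(2)*y^4/2 - 211*sqrt(2)*y^3/8 - 31*y^3/2 + 23*sqrt(2)*y^2/2 + 215*y^2/4 + 32*y + 117*sqrt(2)*y/2 + 24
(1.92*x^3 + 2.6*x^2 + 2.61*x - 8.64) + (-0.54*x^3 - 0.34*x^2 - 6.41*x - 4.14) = 1.38*x^3 + 2.26*x^2 - 3.8*x - 12.78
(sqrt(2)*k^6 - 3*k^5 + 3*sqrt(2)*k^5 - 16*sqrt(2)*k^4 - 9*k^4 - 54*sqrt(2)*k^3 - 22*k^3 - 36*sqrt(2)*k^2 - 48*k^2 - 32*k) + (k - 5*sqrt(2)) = sqrt(2)*k^6 - 3*k^5 + 3*sqrt(2)*k^5 - 16*sqrt(2)*k^4 - 9*k^4 - 54*sqrt(2)*k^3 - 22*k^3 - 36*sqrt(2)*k^2 - 48*k^2 - 31*k - 5*sqrt(2)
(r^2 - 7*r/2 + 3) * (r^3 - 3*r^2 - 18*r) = r^5 - 13*r^4/2 - 9*r^3/2 + 54*r^2 - 54*r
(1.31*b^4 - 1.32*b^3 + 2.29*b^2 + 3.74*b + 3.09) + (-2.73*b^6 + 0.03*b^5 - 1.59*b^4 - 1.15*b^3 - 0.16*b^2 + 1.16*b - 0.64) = -2.73*b^6 + 0.03*b^5 - 0.28*b^4 - 2.47*b^3 + 2.13*b^2 + 4.9*b + 2.45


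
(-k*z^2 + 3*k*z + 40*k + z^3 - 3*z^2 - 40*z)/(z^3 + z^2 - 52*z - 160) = (-k + z)/(z + 4)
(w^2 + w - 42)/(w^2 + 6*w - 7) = (w - 6)/(w - 1)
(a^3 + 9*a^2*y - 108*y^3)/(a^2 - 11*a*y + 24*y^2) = (-a^2 - 12*a*y - 36*y^2)/(-a + 8*y)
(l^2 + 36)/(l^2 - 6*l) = (l^2 + 36)/(l*(l - 6))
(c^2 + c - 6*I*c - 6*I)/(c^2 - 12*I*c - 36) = (c + 1)/(c - 6*I)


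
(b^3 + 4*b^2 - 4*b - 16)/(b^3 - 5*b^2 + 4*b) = (b^3 + 4*b^2 - 4*b - 16)/(b*(b^2 - 5*b + 4))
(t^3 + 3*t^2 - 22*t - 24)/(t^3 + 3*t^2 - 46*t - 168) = (t^2 - 3*t - 4)/(t^2 - 3*t - 28)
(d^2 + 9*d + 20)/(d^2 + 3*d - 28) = (d^2 + 9*d + 20)/(d^2 + 3*d - 28)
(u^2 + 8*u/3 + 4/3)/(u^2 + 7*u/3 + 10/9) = 3*(u + 2)/(3*u + 5)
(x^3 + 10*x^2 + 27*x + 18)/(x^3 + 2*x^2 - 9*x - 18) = (x^2 + 7*x + 6)/(x^2 - x - 6)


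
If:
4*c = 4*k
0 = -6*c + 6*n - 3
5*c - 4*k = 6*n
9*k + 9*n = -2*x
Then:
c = -3/5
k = -3/5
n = -1/10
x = 63/20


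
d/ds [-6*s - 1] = -6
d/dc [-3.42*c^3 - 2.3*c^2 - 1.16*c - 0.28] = -10.26*c^2 - 4.6*c - 1.16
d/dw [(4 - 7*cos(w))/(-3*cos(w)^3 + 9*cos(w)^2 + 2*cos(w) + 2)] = 16*(42*cos(w)^3 - 99*cos(w)^2 + 72*cos(w) + 22)*sin(w)/(36*sin(w)^2 + cos(w) + 3*cos(3*w) - 44)^2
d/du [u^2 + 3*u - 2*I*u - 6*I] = 2*u + 3 - 2*I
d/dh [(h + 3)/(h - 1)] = -4/(h - 1)^2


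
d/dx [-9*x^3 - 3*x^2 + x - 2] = -27*x^2 - 6*x + 1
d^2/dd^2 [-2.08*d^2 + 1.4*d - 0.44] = -4.16000000000000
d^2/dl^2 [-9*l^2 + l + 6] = -18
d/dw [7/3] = 0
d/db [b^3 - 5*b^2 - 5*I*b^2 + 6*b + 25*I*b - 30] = 3*b^2 - 10*b - 10*I*b + 6 + 25*I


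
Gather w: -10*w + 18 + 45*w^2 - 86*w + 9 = 45*w^2 - 96*w + 27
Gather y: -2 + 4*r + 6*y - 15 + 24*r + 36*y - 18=28*r + 42*y - 35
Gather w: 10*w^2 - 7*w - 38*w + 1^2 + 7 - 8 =10*w^2 - 45*w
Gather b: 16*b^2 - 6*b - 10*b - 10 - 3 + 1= 16*b^2 - 16*b - 12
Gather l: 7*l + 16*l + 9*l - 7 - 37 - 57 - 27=32*l - 128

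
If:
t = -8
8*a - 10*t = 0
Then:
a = -10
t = -8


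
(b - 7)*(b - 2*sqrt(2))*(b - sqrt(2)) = b^3 - 7*b^2 - 3*sqrt(2)*b^2 + 4*b + 21*sqrt(2)*b - 28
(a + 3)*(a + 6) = a^2 + 9*a + 18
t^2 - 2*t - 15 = (t - 5)*(t + 3)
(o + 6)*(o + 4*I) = o^2 + 6*o + 4*I*o + 24*I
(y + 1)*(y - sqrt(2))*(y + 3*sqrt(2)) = y^3 + y^2 + 2*sqrt(2)*y^2 - 6*y + 2*sqrt(2)*y - 6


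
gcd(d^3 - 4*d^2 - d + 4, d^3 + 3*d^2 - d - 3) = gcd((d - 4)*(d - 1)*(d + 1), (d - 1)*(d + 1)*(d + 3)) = d^2 - 1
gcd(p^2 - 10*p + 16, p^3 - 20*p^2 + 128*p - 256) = p - 8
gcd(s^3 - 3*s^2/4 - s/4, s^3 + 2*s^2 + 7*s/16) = s^2 + s/4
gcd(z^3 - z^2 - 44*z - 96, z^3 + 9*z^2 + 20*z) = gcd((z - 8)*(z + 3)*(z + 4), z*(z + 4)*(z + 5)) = z + 4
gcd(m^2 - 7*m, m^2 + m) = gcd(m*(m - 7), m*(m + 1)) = m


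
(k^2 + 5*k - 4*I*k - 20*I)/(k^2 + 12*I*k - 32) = (k^2 + k*(5 - 4*I) - 20*I)/(k^2 + 12*I*k - 32)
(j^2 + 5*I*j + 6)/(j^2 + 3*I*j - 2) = (j^2 + 5*I*j + 6)/(j^2 + 3*I*j - 2)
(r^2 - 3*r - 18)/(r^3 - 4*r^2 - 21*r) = (r - 6)/(r*(r - 7))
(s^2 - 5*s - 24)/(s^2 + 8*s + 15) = (s - 8)/(s + 5)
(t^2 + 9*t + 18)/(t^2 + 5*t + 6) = (t + 6)/(t + 2)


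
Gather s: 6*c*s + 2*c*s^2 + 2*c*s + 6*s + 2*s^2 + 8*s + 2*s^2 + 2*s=s^2*(2*c + 4) + s*(8*c + 16)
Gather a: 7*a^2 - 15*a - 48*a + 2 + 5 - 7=7*a^2 - 63*a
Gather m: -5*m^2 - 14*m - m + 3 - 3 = -5*m^2 - 15*m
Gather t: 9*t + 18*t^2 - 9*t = 18*t^2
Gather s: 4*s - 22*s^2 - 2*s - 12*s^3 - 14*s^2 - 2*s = -12*s^3 - 36*s^2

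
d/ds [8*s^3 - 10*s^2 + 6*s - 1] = 24*s^2 - 20*s + 6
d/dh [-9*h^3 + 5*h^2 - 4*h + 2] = -27*h^2 + 10*h - 4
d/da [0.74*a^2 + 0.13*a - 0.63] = 1.48*a + 0.13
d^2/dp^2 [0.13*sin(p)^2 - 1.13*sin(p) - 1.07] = 1.13*sin(p) + 0.26*cos(2*p)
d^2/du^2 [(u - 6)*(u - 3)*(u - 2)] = 6*u - 22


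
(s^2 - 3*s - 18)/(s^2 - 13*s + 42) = (s + 3)/(s - 7)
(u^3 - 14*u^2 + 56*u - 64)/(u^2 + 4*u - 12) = (u^2 - 12*u + 32)/(u + 6)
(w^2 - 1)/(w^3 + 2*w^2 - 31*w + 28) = (w + 1)/(w^2 + 3*w - 28)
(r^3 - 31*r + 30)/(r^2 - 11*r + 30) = (r^2 + 5*r - 6)/(r - 6)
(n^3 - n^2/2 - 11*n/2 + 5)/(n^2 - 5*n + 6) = (2*n^2 + 3*n - 5)/(2*(n - 3))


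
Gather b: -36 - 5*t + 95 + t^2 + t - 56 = t^2 - 4*t + 3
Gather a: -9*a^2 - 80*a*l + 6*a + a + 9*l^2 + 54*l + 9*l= -9*a^2 + a*(7 - 80*l) + 9*l^2 + 63*l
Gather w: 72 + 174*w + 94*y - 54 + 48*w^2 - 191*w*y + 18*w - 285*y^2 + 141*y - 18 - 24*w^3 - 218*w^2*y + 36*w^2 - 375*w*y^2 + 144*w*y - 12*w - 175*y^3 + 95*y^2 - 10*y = -24*w^3 + w^2*(84 - 218*y) + w*(-375*y^2 - 47*y + 180) - 175*y^3 - 190*y^2 + 225*y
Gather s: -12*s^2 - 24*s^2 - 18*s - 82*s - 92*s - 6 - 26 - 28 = -36*s^2 - 192*s - 60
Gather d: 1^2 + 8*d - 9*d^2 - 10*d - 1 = -9*d^2 - 2*d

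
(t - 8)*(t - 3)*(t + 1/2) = t^3 - 21*t^2/2 + 37*t/2 + 12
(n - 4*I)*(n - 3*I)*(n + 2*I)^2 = n^4 - 3*I*n^3 + 12*n^2 - 20*I*n + 48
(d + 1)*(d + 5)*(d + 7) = d^3 + 13*d^2 + 47*d + 35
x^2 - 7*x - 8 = (x - 8)*(x + 1)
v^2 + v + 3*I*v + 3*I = (v + 1)*(v + 3*I)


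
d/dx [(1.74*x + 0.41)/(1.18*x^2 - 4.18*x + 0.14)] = (-2.0532*x^2 - 0.9676*x + 1.9574)/(1.3924*x^4 - 9.8648*x^3 + 17.8028*x^2 - 1.1704*x + 0.0196)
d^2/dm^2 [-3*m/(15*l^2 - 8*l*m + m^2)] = 6*(-4*m*(4*l - m)^2 + (-8*l + 3*m)*(15*l^2 - 8*l*m + m^2))/(15*l^2 - 8*l*m + m^2)^3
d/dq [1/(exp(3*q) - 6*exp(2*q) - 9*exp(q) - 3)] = 3*(-exp(2*q) + 4*exp(q) + 3)*exp(q)/(-exp(3*q) + 6*exp(2*q) + 9*exp(q) + 3)^2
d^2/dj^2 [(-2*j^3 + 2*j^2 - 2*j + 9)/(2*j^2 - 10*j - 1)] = 4*(-86*j^3 + 30*j^2 - 279*j + 470)/(8*j^6 - 120*j^5 + 588*j^4 - 880*j^3 - 294*j^2 - 30*j - 1)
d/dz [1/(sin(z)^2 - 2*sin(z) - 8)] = 2*(1 - sin(z))*cos(z)/((sin(z) - 4)^2*(sin(z) + 2)^2)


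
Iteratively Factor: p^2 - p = (p)*(p - 1)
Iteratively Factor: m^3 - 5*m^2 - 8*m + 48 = (m - 4)*(m^2 - m - 12) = (m - 4)^2*(m + 3)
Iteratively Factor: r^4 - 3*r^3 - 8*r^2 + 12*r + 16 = (r - 2)*(r^3 - r^2 - 10*r - 8) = (r - 2)*(r + 2)*(r^2 - 3*r - 4) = (r - 4)*(r - 2)*(r + 2)*(r + 1)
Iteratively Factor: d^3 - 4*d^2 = (d)*(d^2 - 4*d) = d^2*(d - 4)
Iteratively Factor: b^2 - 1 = (b + 1)*(b - 1)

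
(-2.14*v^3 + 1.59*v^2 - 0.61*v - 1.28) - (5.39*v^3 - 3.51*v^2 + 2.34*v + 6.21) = -7.53*v^3 + 5.1*v^2 - 2.95*v - 7.49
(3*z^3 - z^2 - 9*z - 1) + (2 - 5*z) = 3*z^3 - z^2 - 14*z + 1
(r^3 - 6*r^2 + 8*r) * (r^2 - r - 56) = r^5 - 7*r^4 - 42*r^3 + 328*r^2 - 448*r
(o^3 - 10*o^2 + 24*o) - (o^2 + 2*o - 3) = o^3 - 11*o^2 + 22*o + 3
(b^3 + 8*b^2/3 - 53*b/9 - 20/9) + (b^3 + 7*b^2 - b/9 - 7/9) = 2*b^3 + 29*b^2/3 - 6*b - 3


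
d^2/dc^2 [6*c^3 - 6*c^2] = 36*c - 12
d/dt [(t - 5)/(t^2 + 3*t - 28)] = (t^2 + 3*t - (t - 5)*(2*t + 3) - 28)/(t^2 + 3*t - 28)^2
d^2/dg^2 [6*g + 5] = 0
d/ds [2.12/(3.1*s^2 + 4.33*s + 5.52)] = (-13.144*s - 9.1796)/(3.1*s^2 + 4.33*s + 5.52)^2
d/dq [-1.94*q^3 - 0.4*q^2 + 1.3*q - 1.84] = -5.82*q^2 - 0.8*q + 1.3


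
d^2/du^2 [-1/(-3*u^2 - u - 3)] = 2*(-9*u^2 - 3*u + (6*u + 1)^2 - 9)/(3*u^2 + u + 3)^3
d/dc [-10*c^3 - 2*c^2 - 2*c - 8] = -30*c^2 - 4*c - 2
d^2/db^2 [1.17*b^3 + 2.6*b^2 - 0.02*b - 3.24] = 7.02*b + 5.2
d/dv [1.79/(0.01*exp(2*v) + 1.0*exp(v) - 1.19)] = (-0.0358*exp(v) - 1.79)*exp(v)/(0.01*exp(2*v) + 1.0*exp(v) - 1.19)^2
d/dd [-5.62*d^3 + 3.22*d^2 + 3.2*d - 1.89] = -16.86*d^2 + 6.44*d + 3.2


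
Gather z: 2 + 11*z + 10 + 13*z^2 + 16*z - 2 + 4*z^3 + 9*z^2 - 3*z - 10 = 4*z^3 + 22*z^2 + 24*z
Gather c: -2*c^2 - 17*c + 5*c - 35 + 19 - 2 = -2*c^2 - 12*c - 18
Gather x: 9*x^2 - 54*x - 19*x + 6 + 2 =9*x^2 - 73*x + 8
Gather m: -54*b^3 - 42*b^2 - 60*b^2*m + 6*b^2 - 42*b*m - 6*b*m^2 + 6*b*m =-54*b^3 - 36*b^2 - 6*b*m^2 + m*(-60*b^2 - 36*b)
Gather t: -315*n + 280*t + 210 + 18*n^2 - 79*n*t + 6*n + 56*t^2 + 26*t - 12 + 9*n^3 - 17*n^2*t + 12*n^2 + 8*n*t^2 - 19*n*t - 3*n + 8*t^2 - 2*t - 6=9*n^3 + 30*n^2 - 312*n + t^2*(8*n + 64) + t*(-17*n^2 - 98*n + 304) + 192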